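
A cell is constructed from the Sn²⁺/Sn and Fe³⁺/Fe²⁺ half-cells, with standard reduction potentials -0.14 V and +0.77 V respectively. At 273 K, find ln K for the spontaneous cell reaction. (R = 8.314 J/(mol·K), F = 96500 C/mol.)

E°_cell = +0.77 − (-0.14) = 0.91 V, with n = 2 electrons transferred.
At equilibrium E = 0, so the Nernst equation gives ln K = nFE°/RT = (2)(96500)(0.91)/((8.314)(273)) = 77.38.

ln K = 77.4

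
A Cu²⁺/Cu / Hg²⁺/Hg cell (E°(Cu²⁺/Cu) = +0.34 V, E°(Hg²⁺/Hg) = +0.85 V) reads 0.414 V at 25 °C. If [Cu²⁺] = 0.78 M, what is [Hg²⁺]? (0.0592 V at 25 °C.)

From the Nernst equation, log Q = n(E° − E)/0.0592 = 2(0.51 − 0.414)/0.0592 = 3.243, so Q = 1750.
With Q = [Cu²⁺]/[Hg²⁺] and the known concentrations, [Hg²⁺] in the denominator gives [Hg²⁺] = 4.5 × 10^-4 M.

4.5 × 10^-4 M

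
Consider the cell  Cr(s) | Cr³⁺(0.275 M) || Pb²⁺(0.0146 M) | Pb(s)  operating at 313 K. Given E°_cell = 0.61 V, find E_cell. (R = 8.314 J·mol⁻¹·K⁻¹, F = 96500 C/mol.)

0.565 V

Balancing electrons gives n = 6; the reaction quotient is Q = [Cr³⁺]^2/[Pb²⁺]^3 = 2.43 × 10^4.
E = E° − (RT/nF) ln Q = 0.61 − (8.314×313)/(6×96500) × (10.098) = 0.610 − 0.045 = 0.565 V.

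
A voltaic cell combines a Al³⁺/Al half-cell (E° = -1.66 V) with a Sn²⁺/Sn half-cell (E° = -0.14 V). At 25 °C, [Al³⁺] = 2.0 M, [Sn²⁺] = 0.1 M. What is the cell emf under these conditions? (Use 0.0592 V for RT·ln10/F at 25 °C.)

1.48 V

The Sn²⁺/Sn couple has the higher reduction potential and acts as the cathode, so E°_cell = -0.14 − (-1.66) = 1.52 V.
Balancing electrons gives n = 6; the reaction quotient is Q = [Al³⁺]^2/[Sn²⁺]^3 = 4000.
At 25 °C, E = E° − (0.0592/n) log Q = 1.52 − (0.0592/6)(3.602) = 1.520 − 0.036 = 1.484 V.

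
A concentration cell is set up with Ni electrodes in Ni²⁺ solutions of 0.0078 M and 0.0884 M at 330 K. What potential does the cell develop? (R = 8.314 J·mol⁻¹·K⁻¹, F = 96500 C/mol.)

0.035 V

Both half-cells are Ni²⁺/Ni, so E°_cell = 0. The concentrated side is the cathode; the cell reaction moves Ni²⁺ from high to low concentration with n = 2.
Q = [Ni²⁺]_dilute/[Ni²⁺]_conc = 0.0078/0.0884 = 0.0882.
E = 0 − (RT/nF) ln Q = −((8.314×330)/(2×96500))(-2.428) = 0.0345 V.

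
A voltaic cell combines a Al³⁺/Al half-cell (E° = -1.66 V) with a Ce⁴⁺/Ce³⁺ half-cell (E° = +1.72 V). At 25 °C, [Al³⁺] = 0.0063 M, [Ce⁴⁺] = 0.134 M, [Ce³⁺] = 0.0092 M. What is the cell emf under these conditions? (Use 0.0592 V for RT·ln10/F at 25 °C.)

The Ce⁴⁺/Ce³⁺ couple has the higher reduction potential and acts as the cathode, so E°_cell = +1.72 − (-1.66) = 3.38 V.
Balancing electrons gives n = 3; the reaction quotient is Q = [Al³⁺]·[Ce³⁺]^3/[Ce⁴⁺]^3 = 2.04 × 10^-6.
At 25 °C, E = E° − (0.0592/n) log Q = 3.38 − (0.0592/3)(-5.691) = 3.380 + 0.112 = 3.492 V.

3.49 V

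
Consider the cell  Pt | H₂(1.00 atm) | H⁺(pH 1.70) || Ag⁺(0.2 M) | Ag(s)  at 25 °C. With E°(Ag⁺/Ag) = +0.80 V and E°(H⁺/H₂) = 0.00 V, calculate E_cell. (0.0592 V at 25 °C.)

0.86 V

The Ag⁺/Ag couple is the cathode, so E°_cell = 0.80 V; n = 2.
[H⁺] = 10^(−1.70) = 0.020 M, and Q = [H⁺]^2 / ([Ag⁺]^2·P(H₂)) = 0.00995.
E = E° − (0.0592/2) log Q = 0.80 − (0.0592/2)(-2.002) = 0.859 V.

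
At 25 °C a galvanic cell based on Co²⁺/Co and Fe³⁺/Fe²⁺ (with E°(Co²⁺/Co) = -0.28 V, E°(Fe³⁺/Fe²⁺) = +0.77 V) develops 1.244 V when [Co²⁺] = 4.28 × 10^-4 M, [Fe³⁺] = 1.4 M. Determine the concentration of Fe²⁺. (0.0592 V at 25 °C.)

From the Nernst equation, log Q = n(E° − E)/0.0592 = 2(1.05 − 1.244)/0.0592 = -6.554, so Q = 2.79 × 10^-7.
With Q = [Co²⁺]·[Fe²⁺]^2/[Fe³⁺]^2 and the known concentrations, [Fe²⁺]^2 in the numerator gives [Fe²⁺] = 0.036 M.

0.036 M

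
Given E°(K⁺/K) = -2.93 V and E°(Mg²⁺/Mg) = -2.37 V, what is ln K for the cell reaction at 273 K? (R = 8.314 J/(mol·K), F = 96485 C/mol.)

E°_cell = -2.37 − (-2.93) = 0.56 V, with n = 2 electrons transferred.
At equilibrium E = 0, so the Nernst equation gives ln K = nFE°/RT = (2)(96485)(0.56)/((8.314)(273)) = 47.61.

ln K = 47.6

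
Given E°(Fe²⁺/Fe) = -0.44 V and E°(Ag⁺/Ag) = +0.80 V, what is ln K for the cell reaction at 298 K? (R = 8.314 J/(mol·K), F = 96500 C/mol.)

ln K = 96.6

E°_cell = +0.80 − (-0.44) = 1.24 V, with n = 2 electrons transferred.
At equilibrium E = 0, so the Nernst equation gives ln K = nFE°/RT = (2)(96500)(1.24)/((8.314)(298)) = 96.59.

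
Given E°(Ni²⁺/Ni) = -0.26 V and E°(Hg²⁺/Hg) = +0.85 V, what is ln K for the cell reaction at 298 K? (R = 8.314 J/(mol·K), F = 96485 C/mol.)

ln K = 86.5

E°_cell = +0.85 − (-0.26) = 1.11 V, with n = 2 electrons transferred.
At equilibrium E = 0, so the Nernst equation gives ln K = nFE°/RT = (2)(96485)(1.11)/((8.314)(298)) = 86.45.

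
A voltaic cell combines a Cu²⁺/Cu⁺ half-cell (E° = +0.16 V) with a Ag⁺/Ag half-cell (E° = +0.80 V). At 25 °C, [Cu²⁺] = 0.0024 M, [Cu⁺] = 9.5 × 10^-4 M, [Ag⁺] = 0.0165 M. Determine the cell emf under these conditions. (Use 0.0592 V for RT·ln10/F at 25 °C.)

0.511 V

The Ag⁺/Ag couple has the higher reduction potential and acts as the cathode, so E°_cell = +0.80 − (+0.16) = 0.64 V.
Balancing electrons gives n = 1; the reaction quotient is Q = [Cu²⁺]/([Cu⁺]·[Ag⁺]) = 153.
At 25 °C, E = E° − (0.0592/n) log Q = 0.64 − (0.0592/1)(2.185) = 0.640 − 0.129 = 0.511 V.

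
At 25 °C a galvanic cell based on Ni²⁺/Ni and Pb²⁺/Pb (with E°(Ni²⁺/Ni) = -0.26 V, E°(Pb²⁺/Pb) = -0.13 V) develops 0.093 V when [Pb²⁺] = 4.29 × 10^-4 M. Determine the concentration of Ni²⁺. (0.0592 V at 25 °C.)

From the Nernst equation, log Q = n(E° − E)/0.0592 = 2(0.13 − 0.093)/0.0592 = 1.250, so Q = 17.8.
With Q = [Ni²⁺]/[Pb²⁺] and the known concentrations, [Ni²⁺] in the numerator gives [Ni²⁺] = 0.0076 M.

0.0076 M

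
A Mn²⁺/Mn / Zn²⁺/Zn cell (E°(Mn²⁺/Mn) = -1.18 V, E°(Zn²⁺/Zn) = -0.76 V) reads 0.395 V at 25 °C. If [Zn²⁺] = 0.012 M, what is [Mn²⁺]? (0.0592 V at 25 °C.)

From the Nernst equation, log Q = n(E° − E)/0.0592 = 2(0.42 − 0.395)/0.0592 = 0.845, so Q = 6.99.
With Q = [Mn²⁺]/[Zn²⁺] and the known concentrations, [Mn²⁺] in the numerator gives [Mn²⁺] = 0.084 M.

0.084 M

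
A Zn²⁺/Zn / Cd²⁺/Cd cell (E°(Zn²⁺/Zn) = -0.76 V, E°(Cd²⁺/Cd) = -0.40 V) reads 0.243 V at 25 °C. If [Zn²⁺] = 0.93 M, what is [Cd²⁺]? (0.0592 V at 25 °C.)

1 × 10^-4 M

From the Nernst equation, log Q = n(E° − E)/0.0592 = 2(0.36 − 0.243)/0.0592 = 3.953, so Q = 8970.
With Q = [Zn²⁺]/[Cd²⁺] and the known concentrations, [Cd²⁺] in the denominator gives [Cd²⁺] = 1 × 10^-4 M.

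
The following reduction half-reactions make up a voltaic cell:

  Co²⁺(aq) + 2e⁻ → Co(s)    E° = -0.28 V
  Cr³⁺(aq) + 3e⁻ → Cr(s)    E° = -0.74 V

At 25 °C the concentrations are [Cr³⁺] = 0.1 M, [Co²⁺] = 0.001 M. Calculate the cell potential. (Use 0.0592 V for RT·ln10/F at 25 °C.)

The Co²⁺/Co couple has the higher reduction potential and acts as the cathode, so E°_cell = -0.28 − (-0.74) = 0.46 V.
Balancing electrons gives n = 6; the reaction quotient is Q = [Cr³⁺]^2/[Co²⁺]^3 = 1 × 10^7.
At 25 °C, E = E° − (0.0592/n) log Q = 0.46 − (0.0592/6)(7.000) = 0.460 − 0.069 = 0.391 V.

0.391 V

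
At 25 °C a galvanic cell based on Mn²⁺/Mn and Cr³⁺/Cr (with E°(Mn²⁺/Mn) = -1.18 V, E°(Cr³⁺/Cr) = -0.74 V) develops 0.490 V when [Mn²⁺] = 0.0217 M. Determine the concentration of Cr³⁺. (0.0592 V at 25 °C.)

From the Nernst equation, log Q = n(E° − E)/0.0592 = 6(0.44 − 0.490)/0.0592 = -5.068, so Q = 8.56 × 10^-6.
With Q = [Mn²⁺]^3/[Cr³⁺]^2 and the known concentrations, [Cr³⁺]^2 in the denominator gives [Cr³⁺] = 1.1 M.

1.1 M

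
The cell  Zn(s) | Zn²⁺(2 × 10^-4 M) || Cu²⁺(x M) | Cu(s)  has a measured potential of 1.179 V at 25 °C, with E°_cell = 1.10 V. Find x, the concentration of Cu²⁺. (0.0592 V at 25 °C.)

From the Nernst equation, log Q = n(E° − E)/0.0592 = 2(1.10 − 1.179)/0.0592 = -2.669, so Q = 0.00214.
With Q = [Zn²⁺]/[Cu²⁺] and the known concentrations, [Cu²⁺] in the denominator gives [Cu²⁺] = 0.093 M.

0.093 M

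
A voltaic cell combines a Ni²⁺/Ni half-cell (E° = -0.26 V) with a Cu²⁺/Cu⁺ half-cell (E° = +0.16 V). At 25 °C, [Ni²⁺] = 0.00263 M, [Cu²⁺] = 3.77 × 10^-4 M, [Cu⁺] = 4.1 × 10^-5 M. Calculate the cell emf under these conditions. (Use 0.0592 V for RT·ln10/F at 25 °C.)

0.553 V

The Cu²⁺/Cu⁺ couple has the higher reduction potential and acts as the cathode, so E°_cell = +0.16 − (-0.26) = 0.42 V.
Balancing electrons gives n = 2; the reaction quotient is Q = [Ni²⁺]·[Cu⁺]^2/[Cu²⁺]^2 = 3.11 × 10^-5.
At 25 °C, E = E° − (0.0592/n) log Q = 0.42 − (0.0592/2)(-4.507) = 0.420 + 0.133 = 0.553 V.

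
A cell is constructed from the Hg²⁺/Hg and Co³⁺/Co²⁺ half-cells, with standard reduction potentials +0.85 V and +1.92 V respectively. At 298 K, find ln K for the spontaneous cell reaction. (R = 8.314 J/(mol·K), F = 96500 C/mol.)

E°_cell = +1.92 − (+0.85) = 1.07 V, with n = 2 electrons transferred.
At equilibrium E = 0, so the Nernst equation gives ln K = nFE°/RT = (2)(96500)(1.07)/((8.314)(298)) = 83.35.

ln K = 83.4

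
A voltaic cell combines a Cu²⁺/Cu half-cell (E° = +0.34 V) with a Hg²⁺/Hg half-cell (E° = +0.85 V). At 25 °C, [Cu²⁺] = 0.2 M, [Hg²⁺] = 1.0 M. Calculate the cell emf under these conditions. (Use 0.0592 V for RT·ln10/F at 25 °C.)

0.531 V

The Hg²⁺/Hg couple has the higher reduction potential and acts as the cathode, so E°_cell = +0.85 − (+0.34) = 0.51 V.
Balancing electrons gives n = 2; the reaction quotient is Q = [Cu²⁺]/[Hg²⁺] = 0.200.
At 25 °C, E = E° − (0.0592/n) log Q = 0.51 − (0.0592/2)(-0.699) = 0.510 + 0.021 = 0.531 V.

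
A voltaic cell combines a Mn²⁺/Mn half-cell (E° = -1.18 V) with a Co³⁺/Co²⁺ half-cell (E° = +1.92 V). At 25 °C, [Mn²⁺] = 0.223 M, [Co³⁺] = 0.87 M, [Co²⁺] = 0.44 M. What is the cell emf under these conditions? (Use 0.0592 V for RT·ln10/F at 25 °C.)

3.14 V

The Co³⁺/Co²⁺ couple has the higher reduction potential and acts as the cathode, so E°_cell = +1.92 − (-1.18) = 3.10 V.
Balancing electrons gives n = 2; the reaction quotient is Q = [Mn²⁺]·[Co²⁺]^2/[Co³⁺]^2 = 0.0570.
At 25 °C, E = E° − (0.0592/n) log Q = 3.10 − (0.0592/2)(-1.244) = 3.100 + 0.037 = 3.137 V.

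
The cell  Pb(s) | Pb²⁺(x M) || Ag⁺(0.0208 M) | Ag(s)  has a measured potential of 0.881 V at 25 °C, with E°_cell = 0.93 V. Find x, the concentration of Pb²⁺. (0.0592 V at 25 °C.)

From the Nernst equation, log Q = n(E° − E)/0.0592 = 2(0.93 − 0.881)/0.0592 = 1.655, so Q = 45.2.
With Q = [Pb²⁺]/[Ag⁺]^2 and the known concentrations, [Pb²⁺] in the numerator gives [Pb²⁺] = 0.02 M.

0.02 M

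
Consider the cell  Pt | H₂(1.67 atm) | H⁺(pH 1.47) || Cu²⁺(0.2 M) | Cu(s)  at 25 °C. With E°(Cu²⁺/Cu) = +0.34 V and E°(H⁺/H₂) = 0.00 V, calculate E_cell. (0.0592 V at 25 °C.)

0.41 V

The Cu²⁺/Cu couple is the cathode, so E°_cell = 0.34 V; n = 2.
[H⁺] = 10^(−1.47) = 0.034 M, and Q = [H⁺]^2 / ([Cu²⁺]·P(H₂)) = 0.00344.
E = E° − (0.0592/2) log Q = 0.34 − (0.0592/2)(-2.464) = 0.413 V.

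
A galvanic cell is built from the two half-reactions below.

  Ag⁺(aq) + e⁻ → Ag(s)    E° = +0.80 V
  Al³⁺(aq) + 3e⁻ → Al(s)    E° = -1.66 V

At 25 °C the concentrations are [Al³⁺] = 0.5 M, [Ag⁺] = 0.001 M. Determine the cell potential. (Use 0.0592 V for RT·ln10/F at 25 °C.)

2.29 V

The Ag⁺/Ag couple has the higher reduction potential and acts as the cathode, so E°_cell = +0.80 − (-1.66) = 2.46 V.
Balancing electrons gives n = 3; the reaction quotient is Q = [Al³⁺]/[Ag⁺]^3 = 5 × 10^8.
At 25 °C, E = E° − (0.0592/n) log Q = 2.46 − (0.0592/3)(8.699) = 2.460 − 0.172 = 2.288 V.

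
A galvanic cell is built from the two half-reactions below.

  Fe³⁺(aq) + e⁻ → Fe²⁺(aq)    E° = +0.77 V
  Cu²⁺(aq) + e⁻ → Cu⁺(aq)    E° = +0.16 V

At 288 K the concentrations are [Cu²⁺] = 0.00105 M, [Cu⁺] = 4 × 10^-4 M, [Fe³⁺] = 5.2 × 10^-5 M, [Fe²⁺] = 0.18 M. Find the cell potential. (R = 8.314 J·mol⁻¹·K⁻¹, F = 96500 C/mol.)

0.384 V

The Fe³⁺/Fe²⁺ couple has the higher reduction potential and acts as the cathode, so E°_cell = +0.77 − (+0.16) = 0.61 V.
Balancing electrons gives n = 1; the reaction quotient is Q = [Cu²⁺]·[Fe²⁺]/([Cu⁺]·[Fe³⁺]) = 9090.
E = E° − (RT/nF) ln Q = 0.61 − (8.314×288)/(1×96500) × (9.115) = 0.610 − 0.226 = 0.384 V.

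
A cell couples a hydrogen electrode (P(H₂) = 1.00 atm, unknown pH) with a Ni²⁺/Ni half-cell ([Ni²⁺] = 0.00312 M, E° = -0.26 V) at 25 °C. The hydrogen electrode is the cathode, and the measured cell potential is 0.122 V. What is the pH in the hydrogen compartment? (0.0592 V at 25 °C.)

E°_cell = 0.26 V and n = 2.
log Q = n(E° − E)/0.0592 = 2×(0.26 − 0.122)/0.0592 = 4.662.
With Q = [Ni²⁺]·P(H₂) / [H⁺]^2, solving for [H⁺] gives log[H⁺] = -3.584, so pH = 3.58.

pH = 3.58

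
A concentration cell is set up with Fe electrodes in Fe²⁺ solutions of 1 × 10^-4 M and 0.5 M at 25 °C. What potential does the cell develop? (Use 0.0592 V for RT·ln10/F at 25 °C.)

0.11 V

Both half-cells are Fe²⁺/Fe, so E°_cell = 0. The concentrated side is the cathode; the cell reaction moves Fe²⁺ from high to low concentration with n = 2.
Q = [Fe²⁺]_dilute/[Fe²⁺]_conc = 1 × 10^-4/0.5 = 2 × 10^-4.
E = 0 − (0.0592/2) log Q = −(0.0592/2)(-3.699) = 0.1095 V.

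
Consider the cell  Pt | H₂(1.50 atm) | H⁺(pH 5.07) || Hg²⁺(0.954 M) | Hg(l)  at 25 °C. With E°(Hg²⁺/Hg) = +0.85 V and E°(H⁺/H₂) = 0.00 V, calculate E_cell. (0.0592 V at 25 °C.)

1.15 V

The Hg²⁺/Hg couple is the cathode, so E°_cell = 0.85 V; n = 2.
[H⁺] = 10^(−5.07) = 8.5 × 10^-6 M, and Q = [H⁺]^2 / ([Hg²⁺]·P(H₂)) = 5.06 × 10^-11.
E = E° − (0.0592/2) log Q = 0.85 − (0.0592/2)(-10.296) = 1.155 V.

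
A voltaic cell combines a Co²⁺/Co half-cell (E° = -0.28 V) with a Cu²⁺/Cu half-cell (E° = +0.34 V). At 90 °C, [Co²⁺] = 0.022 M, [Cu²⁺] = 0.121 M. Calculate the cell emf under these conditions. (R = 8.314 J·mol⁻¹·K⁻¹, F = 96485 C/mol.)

0.647 V

The Cu²⁺/Cu couple has the higher reduction potential and acts as the cathode, so E°_cell = +0.34 − (-0.28) = 0.62 V.
Balancing electrons gives n = 2; the reaction quotient is Q = [Co²⁺]/[Cu²⁺] = 0.182.
E = E° − (RT/nF) ln Q = 0.62 − (8.314×363)/(2×96485) × (-1.705) = 0.620 + 0.027 = 0.647 V.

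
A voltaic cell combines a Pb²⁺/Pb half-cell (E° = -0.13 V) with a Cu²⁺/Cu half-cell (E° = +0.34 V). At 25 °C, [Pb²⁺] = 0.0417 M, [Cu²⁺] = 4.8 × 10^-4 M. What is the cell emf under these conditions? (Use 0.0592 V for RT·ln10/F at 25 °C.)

The Cu²⁺/Cu couple has the higher reduction potential and acts as the cathode, so E°_cell = +0.34 − (-0.13) = 0.47 V.
Balancing electrons gives n = 2; the reaction quotient is Q = [Pb²⁺]/[Cu²⁺] = 86.9.
At 25 °C, E = E° − (0.0592/n) log Q = 0.47 − (0.0592/2)(1.939) = 0.470 − 0.057 = 0.413 V.

0.413 V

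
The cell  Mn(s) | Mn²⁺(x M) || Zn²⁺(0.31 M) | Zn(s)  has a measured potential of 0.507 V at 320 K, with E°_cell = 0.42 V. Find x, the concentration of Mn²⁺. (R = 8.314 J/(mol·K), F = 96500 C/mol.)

5.6 × 10^-4 M

From the Nernst equation, ln Q = nF(E° − E)/RT = 2×96500×(0.42 − 0.507)/(8.314×320) = -6.311, so Q = 0.00182.
With Q = [Mn²⁺]/[Zn²⁺] and the known concentrations, [Mn²⁺] in the numerator gives [Mn²⁺] = 5.6 × 10^-4 M.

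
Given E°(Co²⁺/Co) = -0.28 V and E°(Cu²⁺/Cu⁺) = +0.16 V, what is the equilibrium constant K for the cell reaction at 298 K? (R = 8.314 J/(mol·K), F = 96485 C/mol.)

7.6 × 10^14

E°_cell = +0.16 − (-0.28) = 0.44 V, with n = 2 electrons transferred.
At equilibrium E = 0, so the Nernst equation gives ln K = nFE°/RT = (2)(96485)(0.44)/((8.314)(298)) = 34.27.
K = e^34.27 = 7.6 × 10^14.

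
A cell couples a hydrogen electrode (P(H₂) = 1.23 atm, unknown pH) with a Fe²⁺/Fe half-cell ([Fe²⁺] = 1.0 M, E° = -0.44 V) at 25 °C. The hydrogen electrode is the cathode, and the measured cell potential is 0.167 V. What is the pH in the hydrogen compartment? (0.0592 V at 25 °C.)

E°_cell = 0.44 V and n = 2.
log Q = n(E° − E)/0.0592 = 2×(0.44 − 0.167)/0.0592 = 9.223.
With Q = [Fe²⁺]·P(H₂) / [H⁺]^2, solving for [H⁺] gives log[H⁺] = -4.567, so pH = 4.57.

pH = 4.57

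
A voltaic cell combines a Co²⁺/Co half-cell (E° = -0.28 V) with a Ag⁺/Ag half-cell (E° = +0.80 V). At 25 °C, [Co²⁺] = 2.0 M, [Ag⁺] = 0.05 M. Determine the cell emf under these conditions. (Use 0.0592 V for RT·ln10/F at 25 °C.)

0.994 V

The Ag⁺/Ag couple has the higher reduction potential and acts as the cathode, so E°_cell = +0.80 − (-0.28) = 1.08 V.
Balancing electrons gives n = 2; the reaction quotient is Q = [Co²⁺]/[Ag⁺]^2 = 800.
At 25 °C, E = E° − (0.0592/n) log Q = 1.08 − (0.0592/2)(2.903) = 1.080 − 0.086 = 0.994 V.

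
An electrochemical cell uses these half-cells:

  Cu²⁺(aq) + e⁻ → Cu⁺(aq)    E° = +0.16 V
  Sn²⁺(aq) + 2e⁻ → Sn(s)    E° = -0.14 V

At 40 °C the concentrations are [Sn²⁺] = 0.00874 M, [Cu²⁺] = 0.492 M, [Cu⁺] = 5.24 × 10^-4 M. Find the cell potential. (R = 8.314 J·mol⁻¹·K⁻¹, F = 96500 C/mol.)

0.548 V

The Cu²⁺/Cu⁺ couple has the higher reduction potential and acts as the cathode, so E°_cell = +0.16 − (-0.14) = 0.30 V.
Balancing electrons gives n = 2; the reaction quotient is Q = [Sn²⁺]·[Cu⁺]^2/[Cu²⁺]^2 = 9.91 × 10^-9.
E = E° − (RT/nF) ln Q = 0.30 − (8.314×313)/(2×96500) × (-18.429) = 0.300 + 0.248 = 0.548 V.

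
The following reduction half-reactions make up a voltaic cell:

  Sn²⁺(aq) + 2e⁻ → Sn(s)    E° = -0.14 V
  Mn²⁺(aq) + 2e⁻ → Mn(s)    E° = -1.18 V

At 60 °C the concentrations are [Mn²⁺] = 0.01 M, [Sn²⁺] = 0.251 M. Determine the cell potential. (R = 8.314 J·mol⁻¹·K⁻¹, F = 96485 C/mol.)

1.09 V

The Sn²⁺/Sn couple has the higher reduction potential and acts as the cathode, so E°_cell = -0.14 − (-1.18) = 1.04 V.
Balancing electrons gives n = 2; the reaction quotient is Q = [Mn²⁺]/[Sn²⁺] = 0.0398.
E = E° − (RT/nF) ln Q = 1.04 − (8.314×333)/(2×96485) × (-3.223) = 1.040 + 0.046 = 1.086 V.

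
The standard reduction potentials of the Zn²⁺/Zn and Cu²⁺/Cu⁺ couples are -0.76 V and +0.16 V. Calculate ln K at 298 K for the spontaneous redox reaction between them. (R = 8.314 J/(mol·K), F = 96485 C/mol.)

ln K = 71.7

E°_cell = +0.16 − (-0.76) = 0.92 V, with n = 2 electrons transferred.
At equilibrium E = 0, so the Nernst equation gives ln K = nFE°/RT = (2)(96485)(0.92)/((8.314)(298)) = 71.66.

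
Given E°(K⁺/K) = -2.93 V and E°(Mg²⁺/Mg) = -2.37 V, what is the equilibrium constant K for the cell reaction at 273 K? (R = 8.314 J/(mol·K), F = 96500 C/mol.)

4.8 × 10^20

E°_cell = -2.37 − (-2.93) = 0.56 V, with n = 2 electrons transferred.
At equilibrium E = 0, so the Nernst equation gives ln K = nFE°/RT = (2)(96500)(0.56)/((8.314)(273)) = 47.62.
K = e^47.62 = 4.8 × 10^20.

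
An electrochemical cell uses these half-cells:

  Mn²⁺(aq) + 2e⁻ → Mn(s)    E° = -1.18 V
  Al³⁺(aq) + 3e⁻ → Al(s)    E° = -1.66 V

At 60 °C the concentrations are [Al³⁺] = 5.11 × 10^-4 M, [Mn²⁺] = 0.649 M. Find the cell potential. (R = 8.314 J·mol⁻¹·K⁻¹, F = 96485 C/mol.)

0.546 V

The Mn²⁺/Mn couple has the higher reduction potential and acts as the cathode, so E°_cell = -1.18 − (-1.66) = 0.48 V.
Balancing electrons gives n = 6; the reaction quotient is Q = [Al³⁺]^2/[Mn²⁺]^3 = 9.55 × 10^-7.
E = E° − (RT/nF) ln Q = 0.48 − (8.314×333)/(6×96485) × (-13.861) = 0.480 + 0.066 = 0.546 V.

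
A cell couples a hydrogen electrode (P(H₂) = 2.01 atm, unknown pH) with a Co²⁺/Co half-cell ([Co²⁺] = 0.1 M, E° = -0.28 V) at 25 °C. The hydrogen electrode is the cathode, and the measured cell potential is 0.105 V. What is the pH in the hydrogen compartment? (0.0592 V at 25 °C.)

pH = 3.30

E°_cell = 0.28 V and n = 2.
log Q = n(E° − E)/0.0592 = 2×(0.28 − 0.105)/0.0592 = 5.912.
With Q = [Co²⁺]·P(H₂) / [H⁺]^2, solving for [H⁺] gives log[H⁺] = -3.304, so pH = 3.30.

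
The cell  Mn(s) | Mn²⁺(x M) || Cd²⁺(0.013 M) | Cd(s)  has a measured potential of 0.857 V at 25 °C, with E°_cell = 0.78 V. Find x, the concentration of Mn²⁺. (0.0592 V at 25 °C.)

From the Nernst equation, log Q = n(E° − E)/0.0592 = 2(0.78 − 0.857)/0.0592 = -2.601, so Q = 0.00250.
With Q = [Mn²⁺]/[Cd²⁺] and the known concentrations, [Mn²⁺] in the numerator gives [Mn²⁺] = 3.3 × 10^-5 M.

3.3 × 10^-5 M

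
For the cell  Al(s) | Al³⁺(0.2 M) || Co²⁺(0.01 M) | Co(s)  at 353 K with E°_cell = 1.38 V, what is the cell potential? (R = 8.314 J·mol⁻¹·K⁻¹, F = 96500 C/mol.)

Balancing electrons gives n = 6; the reaction quotient is Q = [Al³⁺]^2/[Co²⁺]^3 = 4 × 10^4.
E = E° − (RT/nF) ln Q = 1.38 − (8.314×353)/(6×96500) × (10.597) = 1.380 − 0.054 = 1.326 V.

1.33 V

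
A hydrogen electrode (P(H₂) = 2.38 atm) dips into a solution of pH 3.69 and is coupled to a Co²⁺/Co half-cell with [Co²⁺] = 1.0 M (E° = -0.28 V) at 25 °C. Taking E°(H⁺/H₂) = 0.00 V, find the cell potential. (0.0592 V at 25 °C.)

0.050 V

The hydrogen couple is the cathode, so E°_cell = 0.28 V; n = 2.
[H⁺] = 10^(−3.69) = 2 × 10^-4 M, and Q = [Co²⁺]·P(H₂) / [H⁺]^2 = 5.71 × 10^7.
E = E° − (0.0592/2) log Q = 0.28 − (0.0592/2)(7.757) = 0.050 V.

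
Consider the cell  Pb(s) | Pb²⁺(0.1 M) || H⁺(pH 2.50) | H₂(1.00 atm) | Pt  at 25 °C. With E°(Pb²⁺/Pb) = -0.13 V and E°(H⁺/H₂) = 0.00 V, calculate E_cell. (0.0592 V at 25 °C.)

0.012 V

The hydrogen couple is the cathode, so E°_cell = 0.13 V; n = 2.
[H⁺] = 10^(−2.50) = 0.0032 M, and Q = [Pb²⁺]·P(H₂) / [H⁺]^2 = 1 × 10^4.
E = E° − (0.0592/2) log Q = 0.13 − (0.0592/2)(4.000) = 0.012 V.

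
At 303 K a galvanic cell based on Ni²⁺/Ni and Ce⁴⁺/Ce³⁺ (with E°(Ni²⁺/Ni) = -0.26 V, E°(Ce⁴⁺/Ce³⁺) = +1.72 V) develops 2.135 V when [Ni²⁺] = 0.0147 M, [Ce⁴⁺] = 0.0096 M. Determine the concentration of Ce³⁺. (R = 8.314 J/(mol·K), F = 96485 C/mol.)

From the Nernst equation, ln Q = nF(E° − E)/RT = 2×96485×(1.98 − 2.135)/(8.314×303) = -11.873, so Q = 6.97 × 10^-6.
With Q = [Ni²⁺]·[Ce³⁺]^2/[Ce⁴⁺]^2 and the known concentrations, [Ce³⁺]^2 in the numerator gives [Ce³⁺] = 2.1 × 10^-4 M.

2.1 × 10^-4 M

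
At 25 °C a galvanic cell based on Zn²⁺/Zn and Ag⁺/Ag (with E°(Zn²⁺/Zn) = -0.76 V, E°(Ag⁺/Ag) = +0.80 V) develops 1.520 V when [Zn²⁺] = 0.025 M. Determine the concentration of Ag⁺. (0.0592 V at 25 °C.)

From the Nernst equation, log Q = n(E° − E)/0.0592 = 2(1.56 − 1.520)/0.0592 = 1.351, so Q = 22.5.
With Q = [Zn²⁺]/[Ag⁺]^2 and the known concentrations, [Ag⁺]^2 in the denominator gives [Ag⁺] = 0.033 M.

0.033 M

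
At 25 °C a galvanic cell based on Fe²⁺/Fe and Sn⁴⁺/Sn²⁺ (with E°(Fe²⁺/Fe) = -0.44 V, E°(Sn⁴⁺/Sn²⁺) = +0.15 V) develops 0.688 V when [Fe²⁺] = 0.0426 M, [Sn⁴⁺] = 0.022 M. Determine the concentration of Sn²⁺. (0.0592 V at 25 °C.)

2.5 × 10^-4 M

From the Nernst equation, log Q = n(E° − E)/0.0592 = 2(0.59 − 0.688)/0.0592 = -3.311, so Q = 4.89 × 10^-4.
With Q = [Fe²⁺]·[Sn²⁺]/[Sn⁴⁺] and the known concentrations, [Sn²⁺] in the numerator gives [Sn²⁺] = 2.5 × 10^-4 M.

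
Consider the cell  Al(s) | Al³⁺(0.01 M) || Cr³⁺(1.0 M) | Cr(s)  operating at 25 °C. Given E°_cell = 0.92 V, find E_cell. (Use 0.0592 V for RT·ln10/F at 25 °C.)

Balancing electrons gives n = 3; the reaction quotient is Q = [Al³⁺]/[Cr³⁺] = 0.0100.
At 25 °C, E = E° − (0.0592/n) log Q = 0.92 − (0.0592/3)(-2.000) = 0.920 + 0.039 = 0.959 V.

0.959 V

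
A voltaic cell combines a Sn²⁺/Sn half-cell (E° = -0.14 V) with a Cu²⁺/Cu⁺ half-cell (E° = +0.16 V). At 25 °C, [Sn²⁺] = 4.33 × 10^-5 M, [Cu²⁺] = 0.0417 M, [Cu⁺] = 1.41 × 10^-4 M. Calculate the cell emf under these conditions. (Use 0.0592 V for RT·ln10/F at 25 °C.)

The Cu²⁺/Cu⁺ couple has the higher reduction potential and acts as the cathode, so E°_cell = +0.16 − (-0.14) = 0.30 V.
Balancing electrons gives n = 2; the reaction quotient is Q = [Sn²⁺]·[Cu⁺]^2/[Cu²⁺]^2 = 4.95 × 10^-10.
At 25 °C, E = E° − (0.0592/n) log Q = 0.30 − (0.0592/2)(-9.305) = 0.300 + 0.275 = 0.575 V.

0.575 V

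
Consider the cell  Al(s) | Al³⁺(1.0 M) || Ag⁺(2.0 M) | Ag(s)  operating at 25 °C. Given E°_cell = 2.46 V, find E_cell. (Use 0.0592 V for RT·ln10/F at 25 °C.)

2.48 V

Balancing electrons gives n = 3; the reaction quotient is Q = [Al³⁺]/[Ag⁺]^3 = 0.125.
At 25 °C, E = E° − (0.0592/n) log Q = 2.46 − (0.0592/3)(-0.903) = 2.460 + 0.018 = 2.478 V.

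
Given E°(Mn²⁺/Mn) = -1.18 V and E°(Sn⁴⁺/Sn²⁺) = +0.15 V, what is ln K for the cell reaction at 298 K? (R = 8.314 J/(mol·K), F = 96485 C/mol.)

E°_cell = +0.15 − (-1.18) = 1.33 V, with n = 2 electrons transferred.
At equilibrium E = 0, so the Nernst equation gives ln K = nFE°/RT = (2)(96485)(1.33)/((8.314)(298)) = 103.59.

ln K = 103.6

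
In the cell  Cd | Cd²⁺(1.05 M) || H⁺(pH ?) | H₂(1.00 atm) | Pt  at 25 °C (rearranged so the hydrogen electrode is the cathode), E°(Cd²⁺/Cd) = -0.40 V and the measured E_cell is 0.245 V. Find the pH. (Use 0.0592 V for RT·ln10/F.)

pH = 2.61

E°_cell = 0.40 V and n = 2.
log Q = n(E° − E)/0.0592 = 2×(0.40 − 0.245)/0.0592 = 5.236.
With Q = [Cd²⁺]·P(H₂) / [H⁺]^2, solving for [H⁺] gives log[H⁺] = -2.608, so pH = 2.61.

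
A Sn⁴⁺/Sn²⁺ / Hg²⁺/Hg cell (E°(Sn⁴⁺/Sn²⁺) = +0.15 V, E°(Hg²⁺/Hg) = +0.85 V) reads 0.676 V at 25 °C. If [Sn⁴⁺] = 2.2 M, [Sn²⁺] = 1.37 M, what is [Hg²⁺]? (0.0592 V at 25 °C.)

0.25 M

From the Nernst equation, log Q = n(E° − E)/0.0592 = 2(0.70 − 0.676)/0.0592 = 0.811, so Q = 6.47.
With Q = [Sn⁴⁺]/([Sn²⁺]·[Hg²⁺]) and the known concentrations, [Hg²⁺] in the denominator gives [Hg²⁺] = 0.25 M.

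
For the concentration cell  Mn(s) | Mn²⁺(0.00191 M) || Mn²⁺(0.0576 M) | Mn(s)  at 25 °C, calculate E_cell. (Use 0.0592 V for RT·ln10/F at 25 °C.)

0.044 V

Both half-cells are Mn²⁺/Mn, so E°_cell = 0. The concentrated side is the cathode; the cell reaction moves Mn²⁺ from high to low concentration with n = 2.
Q = [Mn²⁺]_dilute/[Mn²⁺]_conc = 0.00191/0.0576 = 0.0332.
E = 0 − (0.0592/2) log Q = −(0.0592/2)(-1.479) = 0.0438 V.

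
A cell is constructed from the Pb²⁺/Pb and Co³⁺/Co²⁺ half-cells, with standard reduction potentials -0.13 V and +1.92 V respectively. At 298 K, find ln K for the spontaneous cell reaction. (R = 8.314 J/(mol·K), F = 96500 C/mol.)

ln K = 159.7

E°_cell = +1.92 − (-0.13) = 2.05 V, with n = 2 electrons transferred.
At equilibrium E = 0, so the Nernst equation gives ln K = nFE°/RT = (2)(96500)(2.05)/((8.314)(298)) = 159.69.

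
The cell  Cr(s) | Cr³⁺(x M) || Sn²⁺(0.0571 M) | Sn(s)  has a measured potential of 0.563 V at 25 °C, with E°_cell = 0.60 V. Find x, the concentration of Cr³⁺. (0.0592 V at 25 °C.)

From the Nernst equation, log Q = n(E° − E)/0.0592 = 6(0.60 − 0.563)/0.0592 = 3.750, so Q = 5620.
With Q = [Cr³⁺]^2/[Sn²⁺]^3 and the known concentrations, [Cr³⁺]^2 in the numerator gives [Cr³⁺] = 1.0 M.

1.0 M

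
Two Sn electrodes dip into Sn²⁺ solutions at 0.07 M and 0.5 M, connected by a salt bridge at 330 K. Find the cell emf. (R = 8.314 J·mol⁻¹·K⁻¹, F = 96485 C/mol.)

0.028 V

Both half-cells are Sn²⁺/Sn, so E°_cell = 0. The concentrated side is the cathode; the cell reaction moves Sn²⁺ from high to low concentration with n = 2.
Q = [Sn²⁺]_dilute/[Sn²⁺]_conc = 0.07/0.5 = 0.140.
E = 0 − (RT/nF) ln Q = −((8.314×330)/(2×96485))(-1.966) = 0.0280 V.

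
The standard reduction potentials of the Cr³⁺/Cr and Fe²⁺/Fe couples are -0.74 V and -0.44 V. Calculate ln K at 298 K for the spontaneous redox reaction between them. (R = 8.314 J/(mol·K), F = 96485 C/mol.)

ln K = 70.1

E°_cell = -0.44 − (-0.74) = 0.30 V, with n = 6 electrons transferred.
At equilibrium E = 0, so the Nernst equation gives ln K = nFE°/RT = (6)(96485)(0.30)/((8.314)(298)) = 70.10.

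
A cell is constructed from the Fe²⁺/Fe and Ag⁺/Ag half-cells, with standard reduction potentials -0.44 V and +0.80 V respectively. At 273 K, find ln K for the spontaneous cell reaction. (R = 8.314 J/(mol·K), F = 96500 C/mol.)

ln K = 105.4

E°_cell = +0.80 − (-0.44) = 1.24 V, with n = 2 electrons transferred.
At equilibrium E = 0, so the Nernst equation gives ln K = nFE°/RT = (2)(96500)(1.24)/((8.314)(273)) = 105.44.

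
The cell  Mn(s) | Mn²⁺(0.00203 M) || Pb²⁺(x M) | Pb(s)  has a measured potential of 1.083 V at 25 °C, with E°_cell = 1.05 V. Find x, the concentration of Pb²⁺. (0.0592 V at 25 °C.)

From the Nernst equation, log Q = n(E° − E)/0.0592 = 2(1.05 − 1.083)/0.0592 = -1.115, so Q = 0.0768.
With Q = [Mn²⁺]/[Pb²⁺] and the known concentrations, [Pb²⁺] in the denominator gives [Pb²⁺] = 0.026 M.

0.026 M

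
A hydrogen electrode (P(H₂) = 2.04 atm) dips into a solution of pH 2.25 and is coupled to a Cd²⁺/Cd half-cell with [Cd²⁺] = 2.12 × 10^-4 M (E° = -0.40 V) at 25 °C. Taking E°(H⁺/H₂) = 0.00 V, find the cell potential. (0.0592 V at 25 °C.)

The hydrogen couple is the cathode, so E°_cell = 0.40 V; n = 2.
[H⁺] = 10^(−2.25) = 0.0056 M, and Q = [Cd²⁺]·P(H₂) / [H⁺]^2 = 13.7.
E = E° − (0.0592/2) log Q = 0.40 − (0.0592/2)(1.136) = 0.366 V.

0.37 V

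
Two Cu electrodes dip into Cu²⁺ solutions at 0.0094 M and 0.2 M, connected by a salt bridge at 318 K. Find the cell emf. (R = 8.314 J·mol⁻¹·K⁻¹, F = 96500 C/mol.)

0.042 V

Both half-cells are Cu²⁺/Cu, so E°_cell = 0. The concentrated side is the cathode; the cell reaction moves Cu²⁺ from high to low concentration with n = 2.
Q = [Cu²⁺]_dilute/[Cu²⁺]_conc = 0.0094/0.2 = 0.0470.
E = 0 − (RT/nF) ln Q = −((8.314×318)/(2×96500))(-3.058) = 0.0419 V.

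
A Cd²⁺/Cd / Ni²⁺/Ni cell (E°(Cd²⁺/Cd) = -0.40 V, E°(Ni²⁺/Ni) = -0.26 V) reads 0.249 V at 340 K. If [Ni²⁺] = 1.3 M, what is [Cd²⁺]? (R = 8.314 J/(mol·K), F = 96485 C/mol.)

7.6 × 10^-4 M

From the Nernst equation, ln Q = nF(E° − E)/RT = 2×96485×(0.14 − 0.249)/(8.314×340) = -7.441, so Q = 5.87 × 10^-4.
With Q = [Cd²⁺]/[Ni²⁺] and the known concentrations, [Cd²⁺] in the numerator gives [Cd²⁺] = 7.6 × 10^-4 M.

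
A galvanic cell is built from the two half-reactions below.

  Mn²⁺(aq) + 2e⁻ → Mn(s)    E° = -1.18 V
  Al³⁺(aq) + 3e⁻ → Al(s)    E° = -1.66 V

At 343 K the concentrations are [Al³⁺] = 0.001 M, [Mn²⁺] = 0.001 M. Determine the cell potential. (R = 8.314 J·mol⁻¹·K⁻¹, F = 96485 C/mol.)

The Mn²⁺/Mn couple has the higher reduction potential and acts as the cathode, so E°_cell = -1.18 − (-1.66) = 0.48 V.
Balancing electrons gives n = 6; the reaction quotient is Q = [Al³⁺]^2/[Mn²⁺]^3 = 1000.
E = E° − (RT/nF) ln Q = 0.48 − (8.314×343)/(6×96485) × (6.908) = 0.480 − 0.034 = 0.446 V.

0.446 V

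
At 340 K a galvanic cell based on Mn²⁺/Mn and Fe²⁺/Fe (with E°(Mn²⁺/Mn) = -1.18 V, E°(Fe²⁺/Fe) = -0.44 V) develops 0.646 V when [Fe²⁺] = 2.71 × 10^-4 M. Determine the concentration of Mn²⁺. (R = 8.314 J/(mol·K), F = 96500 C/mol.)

0.17 M

From the Nernst equation, ln Q = nF(E° − E)/RT = 2×96500×(0.74 − 0.646)/(8.314×340) = 6.418, so Q = 613.
With Q = [Mn²⁺]/[Fe²⁺] and the known concentrations, [Mn²⁺] in the numerator gives [Mn²⁺] = 0.17 M.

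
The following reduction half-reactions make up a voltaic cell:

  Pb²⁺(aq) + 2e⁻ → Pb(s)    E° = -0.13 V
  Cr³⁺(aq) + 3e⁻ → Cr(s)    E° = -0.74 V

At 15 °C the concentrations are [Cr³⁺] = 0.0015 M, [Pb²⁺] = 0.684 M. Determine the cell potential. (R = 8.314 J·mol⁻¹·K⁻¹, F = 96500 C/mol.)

0.659 V

The Pb²⁺/Pb couple has the higher reduction potential and acts as the cathode, so E°_cell = -0.13 − (-0.74) = 0.61 V.
Balancing electrons gives n = 6; the reaction quotient is Q = [Cr³⁺]^2/[Pb²⁺]^3 = 7.03 × 10^-6.
E = E° − (RT/nF) ln Q = 0.61 − (8.314×288)/(6×96500) × (-11.865) = 0.610 + 0.049 = 0.659 V.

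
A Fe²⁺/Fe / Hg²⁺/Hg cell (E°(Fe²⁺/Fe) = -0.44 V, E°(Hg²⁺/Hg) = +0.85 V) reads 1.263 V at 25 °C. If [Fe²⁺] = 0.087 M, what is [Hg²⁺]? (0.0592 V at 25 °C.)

From the Nernst equation, log Q = n(E° − E)/0.0592 = 2(1.29 − 1.263)/0.0592 = 0.912, so Q = 8.17.
With Q = [Fe²⁺]/[Hg²⁺] and the known concentrations, [Hg²⁺] in the denominator gives [Hg²⁺] = 0.011 M.

0.011 M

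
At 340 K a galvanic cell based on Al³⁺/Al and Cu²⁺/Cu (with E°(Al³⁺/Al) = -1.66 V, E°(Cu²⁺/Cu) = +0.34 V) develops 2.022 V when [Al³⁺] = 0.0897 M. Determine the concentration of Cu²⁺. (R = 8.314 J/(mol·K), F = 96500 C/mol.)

From the Nernst equation, ln Q = nF(E° − E)/RT = 6×96500×(2.00 − 2.022)/(8.314×340) = -4.506, so Q = 0.0110.
With Q = [Al³⁺]^2/[Cu²⁺]^3 and the known concentrations, [Cu²⁺]^3 in the denominator gives [Cu²⁺] = 0.9 M.

0.9 M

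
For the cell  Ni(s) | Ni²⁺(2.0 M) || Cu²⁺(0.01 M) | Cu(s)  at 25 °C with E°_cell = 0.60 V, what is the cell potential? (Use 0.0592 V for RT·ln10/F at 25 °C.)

0.532 V

Balancing electrons gives n = 2; the reaction quotient is Q = [Ni²⁺]/[Cu²⁺] = 200.
At 25 °C, E = E° − (0.0592/n) log Q = 0.60 − (0.0592/2)(2.301) = 0.600 − 0.068 = 0.532 V.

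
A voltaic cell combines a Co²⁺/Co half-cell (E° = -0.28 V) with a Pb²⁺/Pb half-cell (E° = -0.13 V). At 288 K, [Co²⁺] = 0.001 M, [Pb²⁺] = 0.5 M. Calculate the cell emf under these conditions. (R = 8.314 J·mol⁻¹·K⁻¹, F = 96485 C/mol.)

The Pb²⁺/Pb couple has the higher reduction potential and acts as the cathode, so E°_cell = -0.13 − (-0.28) = 0.15 V.
Balancing electrons gives n = 2; the reaction quotient is Q = [Co²⁺]/[Pb²⁺] = 0.00200.
E = E° − (RT/nF) ln Q = 0.15 − (8.314×288)/(2×96485) × (-6.215) = 0.150 + 0.077 = 0.227 V.

0.227 V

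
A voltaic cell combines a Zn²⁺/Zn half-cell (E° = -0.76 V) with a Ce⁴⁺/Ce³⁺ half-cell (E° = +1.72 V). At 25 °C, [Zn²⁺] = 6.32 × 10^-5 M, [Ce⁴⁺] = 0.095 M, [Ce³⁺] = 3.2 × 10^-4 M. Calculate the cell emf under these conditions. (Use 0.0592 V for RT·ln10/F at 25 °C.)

The Ce⁴⁺/Ce³⁺ couple has the higher reduction potential and acts as the cathode, so E°_cell = +1.72 − (-0.76) = 2.48 V.
Balancing electrons gives n = 2; the reaction quotient is Q = [Zn²⁺]·[Ce³⁺]^2/[Ce⁴⁺]^2 = 7.17 × 10^-10.
At 25 °C, E = E° − (0.0592/n) log Q = 2.48 − (0.0592/2)(-9.144) = 2.480 + 0.271 = 2.751 V.

2.75 V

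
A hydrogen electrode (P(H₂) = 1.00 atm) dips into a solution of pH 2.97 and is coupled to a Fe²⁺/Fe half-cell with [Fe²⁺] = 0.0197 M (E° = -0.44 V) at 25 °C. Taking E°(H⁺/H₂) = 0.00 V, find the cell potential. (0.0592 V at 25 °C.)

The hydrogen couple is the cathode, so E°_cell = 0.44 V; n = 2.
[H⁺] = 10^(−2.97) = 0.0011 M, and Q = [Fe²⁺]·P(H₂) / [H⁺]^2 = 1.72 × 10^4.
E = E° − (0.0592/2) log Q = 0.44 − (0.0592/2)(4.234) = 0.315 V.

0.31 V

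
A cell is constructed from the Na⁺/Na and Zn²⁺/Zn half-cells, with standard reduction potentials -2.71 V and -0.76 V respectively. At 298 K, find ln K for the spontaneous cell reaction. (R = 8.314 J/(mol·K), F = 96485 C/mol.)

E°_cell = -0.76 − (-2.71) = 1.95 V, with n = 2 electrons transferred.
At equilibrium E = 0, so the Nernst equation gives ln K = nFE°/RT = (2)(96485)(1.95)/((8.314)(298)) = 151.88.

ln K = 151.9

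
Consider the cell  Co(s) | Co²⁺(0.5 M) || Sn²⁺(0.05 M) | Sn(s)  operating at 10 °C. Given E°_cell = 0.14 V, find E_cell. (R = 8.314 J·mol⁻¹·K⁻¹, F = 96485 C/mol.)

0.112 V

Balancing electrons gives n = 2; the reaction quotient is Q = [Co²⁺]/[Sn²⁺] = 10.0.
E = E° − (RT/nF) ln Q = 0.14 − (8.314×283)/(2×96485) × (2.303) = 0.140 − 0.028 = 0.112 V.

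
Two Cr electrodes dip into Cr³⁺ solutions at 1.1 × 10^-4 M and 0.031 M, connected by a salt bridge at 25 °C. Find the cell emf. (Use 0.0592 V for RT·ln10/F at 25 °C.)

Both half-cells are Cr³⁺/Cr, so E°_cell = 0. The concentrated side is the cathode; the cell reaction moves Cr³⁺ from high to low concentration with n = 3.
Q = [Cr³⁺]_dilute/[Cr³⁺]_conc = 1.1 × 10^-4/0.031 = 0.00355.
E = 0 − (0.0592/3) log Q = −(0.0592/3)(-2.450) = 0.0483 V.

0.048 V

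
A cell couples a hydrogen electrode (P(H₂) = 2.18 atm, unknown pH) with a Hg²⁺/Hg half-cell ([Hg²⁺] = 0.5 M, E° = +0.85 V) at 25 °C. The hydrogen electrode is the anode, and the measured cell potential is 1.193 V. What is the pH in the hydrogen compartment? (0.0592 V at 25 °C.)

E°_cell = 0.85 V and n = 2.
log Q = n(E° − E)/0.0592 = 2×(0.85 − 1.193)/0.0592 = -11.588.
With Q = [H⁺]^2 / ([Hg²⁺]·P(H₂)), solving for [H⁺] gives log[H⁺] = -5.775, so pH = 5.78.

pH = 5.78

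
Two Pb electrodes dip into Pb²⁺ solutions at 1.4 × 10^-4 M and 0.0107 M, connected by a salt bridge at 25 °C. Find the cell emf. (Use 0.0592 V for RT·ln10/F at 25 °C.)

Both half-cells are Pb²⁺/Pb, so E°_cell = 0. The concentrated side is the cathode; the cell reaction moves Pb²⁺ from high to low concentration with n = 2.
Q = [Pb²⁺]_dilute/[Pb²⁺]_conc = 1.4 × 10^-4/0.0107 = 0.0131.
E = 0 − (0.0592/2) log Q = −(0.0592/2)(-1.883) = 0.0557 V.

0.056 V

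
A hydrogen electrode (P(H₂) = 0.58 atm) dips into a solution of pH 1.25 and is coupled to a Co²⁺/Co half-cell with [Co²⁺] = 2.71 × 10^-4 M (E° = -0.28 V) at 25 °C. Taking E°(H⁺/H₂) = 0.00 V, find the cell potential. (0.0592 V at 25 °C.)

0.32 V

The hydrogen couple is the cathode, so E°_cell = 0.28 V; n = 2.
[H⁺] = 10^(−1.25) = 0.056 M, and Q = [Co²⁺]·P(H₂) / [H⁺]^2 = 0.0497.
E = E° − (0.0592/2) log Q = 0.28 − (0.0592/2)(-1.304) = 0.319 V.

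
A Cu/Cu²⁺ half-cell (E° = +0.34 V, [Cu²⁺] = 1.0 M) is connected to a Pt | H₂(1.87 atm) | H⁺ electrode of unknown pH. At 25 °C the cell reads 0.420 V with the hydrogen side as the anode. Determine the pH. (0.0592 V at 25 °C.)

E°_cell = 0.34 V and n = 2.
log Q = n(E° − E)/0.0592 = 2×(0.34 − 0.420)/0.0592 = -2.703.
With Q = [H⁺]^2 / ([Cu²⁺]·P(H₂)), solving for [H⁺] gives log[H⁺] = -1.215, so pH = 1.22.

pH = 1.22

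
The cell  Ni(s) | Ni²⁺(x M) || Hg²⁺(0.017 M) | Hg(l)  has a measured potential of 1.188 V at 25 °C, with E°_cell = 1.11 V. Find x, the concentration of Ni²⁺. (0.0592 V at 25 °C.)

From the Nernst equation, log Q = n(E° − E)/0.0592 = 2(1.11 − 1.188)/0.0592 = -2.635, so Q = 0.00232.
With Q = [Ni²⁺]/[Hg²⁺] and the known concentrations, [Ni²⁺] in the numerator gives [Ni²⁺] = 3.9 × 10^-5 M.

3.9 × 10^-5 M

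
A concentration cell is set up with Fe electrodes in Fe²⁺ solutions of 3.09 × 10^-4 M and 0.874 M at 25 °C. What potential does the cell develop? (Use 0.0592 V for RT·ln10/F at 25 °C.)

0.10 V

Both half-cells are Fe²⁺/Fe, so E°_cell = 0. The concentrated side is the cathode; the cell reaction moves Fe²⁺ from high to low concentration with n = 2.
Q = [Fe²⁺]_dilute/[Fe²⁺]_conc = 3.09 × 10^-4/0.874 = 3.54 × 10^-4.
E = 0 − (0.0592/2) log Q = −(0.0592/2)(-3.452) = 0.1022 V.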